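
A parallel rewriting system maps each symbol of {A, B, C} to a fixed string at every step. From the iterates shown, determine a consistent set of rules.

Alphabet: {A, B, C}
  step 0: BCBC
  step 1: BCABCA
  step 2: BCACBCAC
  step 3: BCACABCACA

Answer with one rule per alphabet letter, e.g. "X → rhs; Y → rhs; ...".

  step 2 ⇒ step 3: BCACBCAC ⇒ BC·A·C·A·BC·A·C·A
    A ↦ C
    B ↦ BC
    C ↦ A

A->C, B->BC, C->A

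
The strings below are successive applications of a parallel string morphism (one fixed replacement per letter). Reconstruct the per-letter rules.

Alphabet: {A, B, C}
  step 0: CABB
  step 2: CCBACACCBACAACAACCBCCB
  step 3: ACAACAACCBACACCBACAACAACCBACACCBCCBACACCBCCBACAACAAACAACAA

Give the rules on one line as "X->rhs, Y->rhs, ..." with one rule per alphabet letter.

A->CCB, B->A, C->ACA

  step 2 ⇒ step 3: CCBACACCBACAACAACCBCCB ⇒ ACA·ACA·A·CCB·ACA·CCB·ACA·ACA·A·CCB·ACA·CCB·CCB·ACA·CCB·CCB·ACA·ACA·A·ACA·ACA·A
    A ↦ CCB
    B ↦ A
    C ↦ ACA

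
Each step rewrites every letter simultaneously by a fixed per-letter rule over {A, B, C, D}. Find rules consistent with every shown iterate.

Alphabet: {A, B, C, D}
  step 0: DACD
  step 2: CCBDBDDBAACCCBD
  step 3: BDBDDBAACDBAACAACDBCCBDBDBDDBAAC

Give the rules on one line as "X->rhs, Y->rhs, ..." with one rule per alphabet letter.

  step 2 ⇒ step 3: CCBDBDDBAACCCBD ⇒ BD·BD·DB·AAC·DB·AAC·AAC·DB·C·C·BD·BD·BD·DB·AAC
    A ↦ C
    B ↦ DB
    C ↦ BD
    D ↦ AAC

A->C, B->DB, C->BD, D->AAC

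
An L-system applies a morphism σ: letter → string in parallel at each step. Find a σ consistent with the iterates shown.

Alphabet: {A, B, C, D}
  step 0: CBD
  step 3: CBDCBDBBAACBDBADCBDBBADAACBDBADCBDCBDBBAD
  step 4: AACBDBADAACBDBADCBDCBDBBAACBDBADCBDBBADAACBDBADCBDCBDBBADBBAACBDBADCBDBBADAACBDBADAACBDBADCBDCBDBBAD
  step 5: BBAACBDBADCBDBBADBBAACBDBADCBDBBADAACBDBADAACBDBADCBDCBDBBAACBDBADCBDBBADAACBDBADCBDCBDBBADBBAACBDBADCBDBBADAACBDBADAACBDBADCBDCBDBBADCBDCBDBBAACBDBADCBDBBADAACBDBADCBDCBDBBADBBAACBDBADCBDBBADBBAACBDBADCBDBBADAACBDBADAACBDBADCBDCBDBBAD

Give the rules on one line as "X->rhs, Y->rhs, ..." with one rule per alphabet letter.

  step 4 ⇒ step 5: AACBDBADAACBDBADCBDCBDBBAACBDBADCBDBBADAACBDBADCBDCBDBBADBBAACBDBADCBDBBADAACBDBADAACBDBADCBDCBDBBAD ⇒ B·B·AA·CBD·BAD·CBD·B·BAD·B·B·AA·CBD·BAD·CBD·B·BAD·AA·CBD·BAD·AA·CBD·BAD·CBD·CBD·B·B·AA·CBD·BAD·CBD·B·BAD·AA·CBD·BAD·CBD·CBD·B·BAD·B·B·AA·CBD·BAD·CBD·B·BAD·AA·CBD·BAD·AA·CBD·BAD·CBD·CBD·B·BAD·CBD·CBD·B·B·AA·CBD·BAD·CBD·B·BAD·AA·CBD·BAD·CBD·CBD·B·BAD·B·B·AA·CBD·BAD·CBD·B·BAD·B·B·AA·CBD·BAD·CBD·B·BAD·AA·CBD·BAD·AA·CBD·BAD·CBD·CBD·B·BAD
    A ↦ B
    B ↦ CBD
    C ↦ AA
    D ↦ BAD

A->B, B->CBD, C->AA, D->BAD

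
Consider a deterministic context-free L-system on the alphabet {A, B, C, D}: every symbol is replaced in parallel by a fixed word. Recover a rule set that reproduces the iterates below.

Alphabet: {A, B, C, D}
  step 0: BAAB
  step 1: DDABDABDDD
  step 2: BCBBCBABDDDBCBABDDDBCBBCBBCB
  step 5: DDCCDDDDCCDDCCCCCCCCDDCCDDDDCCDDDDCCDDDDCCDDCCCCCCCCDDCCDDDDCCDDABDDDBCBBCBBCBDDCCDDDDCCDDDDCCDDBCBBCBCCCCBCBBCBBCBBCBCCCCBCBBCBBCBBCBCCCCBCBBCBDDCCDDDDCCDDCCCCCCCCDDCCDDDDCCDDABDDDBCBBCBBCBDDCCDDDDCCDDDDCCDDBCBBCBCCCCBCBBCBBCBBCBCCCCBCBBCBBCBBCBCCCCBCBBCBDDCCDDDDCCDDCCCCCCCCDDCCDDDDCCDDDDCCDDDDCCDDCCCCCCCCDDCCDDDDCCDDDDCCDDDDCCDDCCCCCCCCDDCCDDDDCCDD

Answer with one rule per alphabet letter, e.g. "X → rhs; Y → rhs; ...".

  step 1 ⇒ step 2: DDABDABDDD ⇒ BCB·BCB·ABD·DD·BCB·ABD·DD·BCB·BCB·BCB
    A ↦ ABD
    B ↦ DD
    D ↦ BCB
    C ↦ CC  (constrained at step 2)

A->ABD, B->DD, C->CC, D->BCB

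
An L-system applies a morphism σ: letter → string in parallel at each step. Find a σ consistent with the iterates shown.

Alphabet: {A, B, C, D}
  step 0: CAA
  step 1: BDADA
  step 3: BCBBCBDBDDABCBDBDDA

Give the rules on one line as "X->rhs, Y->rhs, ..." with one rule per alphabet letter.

A->DA, B->BC, C->B, D->BD

  step 0 ⇒ step 1: CAA ⇒ B·DA·DA
    A ↦ DA
    C ↦ B
    B ↦ BC  (constrained at step 1)
    D ↦ BD  (constrained at step 1)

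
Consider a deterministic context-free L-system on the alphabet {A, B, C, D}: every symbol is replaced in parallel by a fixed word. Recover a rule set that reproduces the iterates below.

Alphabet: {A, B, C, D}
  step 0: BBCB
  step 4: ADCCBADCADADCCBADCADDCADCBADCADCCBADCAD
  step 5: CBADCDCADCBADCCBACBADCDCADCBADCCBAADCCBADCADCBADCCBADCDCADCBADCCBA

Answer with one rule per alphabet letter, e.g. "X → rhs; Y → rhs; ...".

  step 4 ⇒ step 5: ADCCBADCADADCCBADCADDCADCBADCADCCBADCAD ⇒ CB·A·DC·DC·AD·CB·A·DC·CB·A·CB·A·DC·DC·AD·CB·A·DC·CB·A·A·DC·CB·A·DC·AD·CB·A·DC·CB·A·DC·DC·AD·CB·A·DC·CB·A
    A ↦ CB
    B ↦ AD
    C ↦ DC
    D ↦ A

A->CB, B->AD, C->DC, D->A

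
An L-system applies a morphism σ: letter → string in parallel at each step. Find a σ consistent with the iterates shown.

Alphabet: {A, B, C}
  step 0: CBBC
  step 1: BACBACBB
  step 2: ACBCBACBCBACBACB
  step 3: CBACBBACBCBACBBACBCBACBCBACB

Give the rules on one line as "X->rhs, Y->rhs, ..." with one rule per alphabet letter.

A->C, B->ACB, C->B

  step 2 ⇒ step 3: ACBCBACBCBACBACB ⇒ C·B·ACB·B·ACB·C·B·ACB·B·ACB·C·B·ACB·C·B·ACB
    A ↦ C
    B ↦ ACB
    C ↦ B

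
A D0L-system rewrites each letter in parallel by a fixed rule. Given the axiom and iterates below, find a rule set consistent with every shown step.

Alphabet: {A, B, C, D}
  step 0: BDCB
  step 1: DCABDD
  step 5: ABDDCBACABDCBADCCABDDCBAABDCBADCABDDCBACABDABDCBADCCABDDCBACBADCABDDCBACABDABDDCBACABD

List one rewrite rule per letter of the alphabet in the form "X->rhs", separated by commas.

  step 0 ⇒ step 1: BDCB ⇒ D·C·ABD·D
    B ↦ D
    C ↦ ABD
    D ↦ C
    A ↦ CBA  (constrained at step 1)

A->CBA, B->D, C->ABD, D->C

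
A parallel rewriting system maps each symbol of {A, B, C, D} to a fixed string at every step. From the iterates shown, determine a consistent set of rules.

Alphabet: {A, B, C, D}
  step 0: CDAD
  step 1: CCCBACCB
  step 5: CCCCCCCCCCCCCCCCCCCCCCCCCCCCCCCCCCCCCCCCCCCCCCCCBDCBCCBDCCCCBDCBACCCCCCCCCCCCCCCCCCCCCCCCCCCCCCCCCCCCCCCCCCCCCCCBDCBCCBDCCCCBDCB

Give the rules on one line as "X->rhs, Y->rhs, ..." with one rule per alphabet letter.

A->AC, B->BD, C->CC, D->CB

  step 0 ⇒ step 1: CDAD ⇒ CC·CB·AC·CB
    A ↦ AC
    C ↦ CC
    D ↦ CB
    B ↦ BD  (constrained at step 1)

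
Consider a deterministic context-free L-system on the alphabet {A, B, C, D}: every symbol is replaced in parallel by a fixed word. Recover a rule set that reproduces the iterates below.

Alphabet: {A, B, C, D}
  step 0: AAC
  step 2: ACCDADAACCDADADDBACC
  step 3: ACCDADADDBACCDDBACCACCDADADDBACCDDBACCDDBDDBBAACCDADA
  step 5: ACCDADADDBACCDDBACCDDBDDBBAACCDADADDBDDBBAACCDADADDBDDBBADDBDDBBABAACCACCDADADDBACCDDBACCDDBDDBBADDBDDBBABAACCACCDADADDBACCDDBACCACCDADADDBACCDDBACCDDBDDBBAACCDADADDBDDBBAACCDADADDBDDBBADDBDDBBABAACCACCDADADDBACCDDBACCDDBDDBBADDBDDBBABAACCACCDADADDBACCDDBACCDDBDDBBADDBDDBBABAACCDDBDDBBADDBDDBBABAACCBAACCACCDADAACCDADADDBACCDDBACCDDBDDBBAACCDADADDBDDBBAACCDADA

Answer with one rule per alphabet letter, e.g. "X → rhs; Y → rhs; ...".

A->ACC, B->BA, C->DA, D->DDB

  step 2 ⇒ step 3: ACCDADAACCDADADDBACC ⇒ ACC·DA·DA·DDB·ACC·DDB·ACC·ACC·DA·DA·DDB·ACC·DDB·ACC·DDB·DDB·BA·ACC·DA·DA
    A ↦ ACC
    B ↦ BA
    C ↦ DA
    D ↦ DDB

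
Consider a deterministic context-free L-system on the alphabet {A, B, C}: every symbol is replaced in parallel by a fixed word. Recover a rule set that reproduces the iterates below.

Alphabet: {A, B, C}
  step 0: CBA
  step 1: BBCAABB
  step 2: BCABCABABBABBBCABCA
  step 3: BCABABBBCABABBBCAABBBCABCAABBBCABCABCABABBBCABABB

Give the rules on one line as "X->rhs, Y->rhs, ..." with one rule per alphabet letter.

  step 2 ⇒ step 3: BCABCABABBABBBCABCA ⇒ BCA·B·ABB·BCA·B·ABB·BCA·ABB·BCA·BCA·ABB·BCA·BCA·BCA·B·ABB·BCA·B·ABB
    A ↦ ABB
    B ↦ BCA
    C ↦ B

A->ABB, B->BCA, C->B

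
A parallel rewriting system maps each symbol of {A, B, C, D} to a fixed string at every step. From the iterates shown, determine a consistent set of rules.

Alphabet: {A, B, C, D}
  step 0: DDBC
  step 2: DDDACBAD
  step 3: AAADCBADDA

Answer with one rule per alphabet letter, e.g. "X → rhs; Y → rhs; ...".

A->D, B->AD, C->CB, D->A

  step 2 ⇒ step 3: DDDACBAD ⇒ A·A·A·D·CB·AD·D·A
    A ↦ D
    B ↦ AD
    C ↦ CB
    D ↦ A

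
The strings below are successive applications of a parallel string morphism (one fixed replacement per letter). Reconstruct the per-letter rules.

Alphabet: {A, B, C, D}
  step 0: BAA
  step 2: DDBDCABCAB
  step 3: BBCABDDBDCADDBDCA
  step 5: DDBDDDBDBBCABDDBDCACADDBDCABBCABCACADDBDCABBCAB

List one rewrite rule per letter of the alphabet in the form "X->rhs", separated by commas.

A->BD, B->CA, C->DD, D->B

  step 2 ⇒ step 3: DDBDCABCAB ⇒ B·B·CA·B·DD·BD·CA·DD·BD·CA
    A ↦ BD
    B ↦ CA
    C ↦ DD
    D ↦ B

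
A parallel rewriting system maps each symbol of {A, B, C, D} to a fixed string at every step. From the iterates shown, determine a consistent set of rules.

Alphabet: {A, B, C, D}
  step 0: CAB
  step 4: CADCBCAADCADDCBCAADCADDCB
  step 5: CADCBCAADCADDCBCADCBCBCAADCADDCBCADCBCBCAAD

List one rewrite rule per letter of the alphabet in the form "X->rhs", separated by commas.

A->D, B->AD, C->CA, D->CB

  step 4 ⇒ step 5: CADCBCAADCADDCBCAADCADDCB ⇒ CA·D·CB·CA·AD·CA·D·D·CB·CA·D·CB·CB·CA·AD·CA·D·D·CB·CA·D·CB·CB·CA·AD
    A ↦ D
    B ↦ AD
    C ↦ CA
    D ↦ CB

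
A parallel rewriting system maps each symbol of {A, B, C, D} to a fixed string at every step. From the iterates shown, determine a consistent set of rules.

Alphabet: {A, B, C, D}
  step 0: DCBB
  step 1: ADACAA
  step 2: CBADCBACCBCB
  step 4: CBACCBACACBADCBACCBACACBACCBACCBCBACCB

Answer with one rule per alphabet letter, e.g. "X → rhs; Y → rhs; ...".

  step 1 ⇒ step 2: ADACAA ⇒ CB·AD·CB·AC·CB·CB
    A ↦ CB
    C ↦ AC
    D ↦ AD
  step 0 ⇒ step 1: DCBB ⇒ AD·AC·A·A
    B ↦ A

A->CB, B->A, C->AC, D->AD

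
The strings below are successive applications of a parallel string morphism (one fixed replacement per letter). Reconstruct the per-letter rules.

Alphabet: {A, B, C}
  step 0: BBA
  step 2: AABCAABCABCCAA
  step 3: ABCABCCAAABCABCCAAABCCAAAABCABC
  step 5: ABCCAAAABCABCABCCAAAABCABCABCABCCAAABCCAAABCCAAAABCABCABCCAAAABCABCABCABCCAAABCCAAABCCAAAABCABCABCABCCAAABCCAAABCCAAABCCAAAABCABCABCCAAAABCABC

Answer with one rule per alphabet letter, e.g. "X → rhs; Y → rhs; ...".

  step 2 ⇒ step 3: AABCAABCABCCAA ⇒ ABC·ABC·CA·A·ABC·ABC·CA·A·ABC·CA·A·A·ABC·ABC
    A ↦ ABC
    B ↦ CA
    C ↦ A

A->ABC, B->CA, C->A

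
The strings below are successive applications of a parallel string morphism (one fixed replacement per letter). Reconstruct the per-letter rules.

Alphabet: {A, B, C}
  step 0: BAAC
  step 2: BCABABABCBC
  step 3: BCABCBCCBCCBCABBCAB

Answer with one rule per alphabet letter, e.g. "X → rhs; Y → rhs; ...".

A->C, B->BC, C->AB

  step 2 ⇒ step 3: BCABABABCBC ⇒ BC·AB·C·BC·C·BC·C·BC·AB·BC·AB
    A ↦ C
    B ↦ BC
    C ↦ AB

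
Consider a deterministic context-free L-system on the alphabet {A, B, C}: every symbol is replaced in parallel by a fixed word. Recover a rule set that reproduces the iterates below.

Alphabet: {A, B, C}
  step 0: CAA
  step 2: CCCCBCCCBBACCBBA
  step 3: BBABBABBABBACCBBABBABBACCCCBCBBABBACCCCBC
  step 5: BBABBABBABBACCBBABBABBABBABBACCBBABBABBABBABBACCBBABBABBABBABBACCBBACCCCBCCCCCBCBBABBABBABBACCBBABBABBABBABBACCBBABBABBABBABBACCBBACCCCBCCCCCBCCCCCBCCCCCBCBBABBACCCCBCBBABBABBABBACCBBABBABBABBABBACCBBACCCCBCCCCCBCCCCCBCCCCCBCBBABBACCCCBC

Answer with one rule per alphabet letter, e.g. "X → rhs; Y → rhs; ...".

A->BC, B->CC, C->BBA

  step 2 ⇒ step 3: CCCCBCCCBBACCBBA ⇒ BBA·BBA·BBA·BBA·CC·BBA·BBA·BBA·CC·CC·BC·BBA·BBA·CC·CC·BC
    A ↦ BC
    B ↦ CC
    C ↦ BBA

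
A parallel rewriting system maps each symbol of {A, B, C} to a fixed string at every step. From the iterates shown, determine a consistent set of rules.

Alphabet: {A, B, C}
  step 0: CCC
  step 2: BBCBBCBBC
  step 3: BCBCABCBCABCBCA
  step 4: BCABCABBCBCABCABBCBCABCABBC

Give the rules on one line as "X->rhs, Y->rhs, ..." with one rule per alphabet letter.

  step 3 ⇒ step 4: BCBCABCBCABCBCA ⇒ BC·A·BC·A·BBC·BC·A·BC·A·BBC·BC·A·BC·A·BBC
    A ↦ BBC
    B ↦ BC
    C ↦ A

A->BBC, B->BC, C->A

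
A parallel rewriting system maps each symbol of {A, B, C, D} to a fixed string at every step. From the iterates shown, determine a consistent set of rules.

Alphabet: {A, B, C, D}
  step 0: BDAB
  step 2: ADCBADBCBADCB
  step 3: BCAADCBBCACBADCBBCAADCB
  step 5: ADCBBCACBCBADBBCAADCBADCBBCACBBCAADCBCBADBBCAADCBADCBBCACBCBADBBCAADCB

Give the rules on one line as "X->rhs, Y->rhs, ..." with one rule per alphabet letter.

A->B, B->CB, C->AD, D->CA

  step 2 ⇒ step 3: ADCBADBCBADCB ⇒ B·CA·AD·CB·B·CA·CB·AD·CB·B·CA·AD·CB
    A ↦ B
    B ↦ CB
    C ↦ AD
    D ↦ CA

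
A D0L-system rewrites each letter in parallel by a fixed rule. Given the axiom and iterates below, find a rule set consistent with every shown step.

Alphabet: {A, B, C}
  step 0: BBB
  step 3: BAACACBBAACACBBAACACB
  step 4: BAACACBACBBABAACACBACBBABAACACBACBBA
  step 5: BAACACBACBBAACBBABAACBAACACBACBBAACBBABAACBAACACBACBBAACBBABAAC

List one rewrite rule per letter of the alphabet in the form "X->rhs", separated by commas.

  step 4 ⇒ step 5: BAACACBACBBABAACACBACBBABAACACBACBBA ⇒ BA·AC·AC·B·AC·B·BA·AC·B·BA·BA·AC·BA·AC·AC·B·AC·B·BA·AC·B·BA·BA·AC·BA·AC·AC·B·AC·B·BA·AC·B·BA·BA·AC
    A ↦ AC
    B ↦ BA
    C ↦ B

A->AC, B->BA, C->B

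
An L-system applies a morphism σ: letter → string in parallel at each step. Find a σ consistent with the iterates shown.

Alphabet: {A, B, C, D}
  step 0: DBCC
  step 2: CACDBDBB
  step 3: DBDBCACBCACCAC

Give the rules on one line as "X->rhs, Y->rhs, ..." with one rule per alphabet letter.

  step 2 ⇒ step 3: CACDBDBB ⇒ D·B·D·B·CAC·B·CAC·CAC
    A ↦ B
    B ↦ CAC
    C ↦ D
    D ↦ B

A->B, B->CAC, C->D, D->B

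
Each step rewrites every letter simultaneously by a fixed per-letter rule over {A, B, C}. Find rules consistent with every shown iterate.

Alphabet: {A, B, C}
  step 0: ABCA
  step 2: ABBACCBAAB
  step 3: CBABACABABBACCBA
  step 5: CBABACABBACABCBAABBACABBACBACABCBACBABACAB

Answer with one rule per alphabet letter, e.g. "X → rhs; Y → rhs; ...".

A->C, B->BA, C->AB

  step 2 ⇒ step 3: ABBACCBAAB ⇒ C·BA·BA·C·AB·AB·BA·C·C·BA
    A ↦ C
    B ↦ BA
    C ↦ AB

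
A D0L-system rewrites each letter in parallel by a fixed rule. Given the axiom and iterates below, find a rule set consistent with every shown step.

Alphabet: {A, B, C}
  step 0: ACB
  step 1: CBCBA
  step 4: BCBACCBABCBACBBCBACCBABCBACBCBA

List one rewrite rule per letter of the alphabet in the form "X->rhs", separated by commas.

  step 0 ⇒ step 1: ACB ⇒ C·B·CBA
    A ↦ C
    B ↦ CBA
    C ↦ B

A->C, B->CBA, C->B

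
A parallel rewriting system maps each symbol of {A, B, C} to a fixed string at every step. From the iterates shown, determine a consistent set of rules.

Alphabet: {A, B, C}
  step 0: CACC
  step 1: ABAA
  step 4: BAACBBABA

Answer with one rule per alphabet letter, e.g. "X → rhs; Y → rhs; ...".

  step 0 ⇒ step 1: CACC ⇒ A·B·A·A
    A ↦ B
    C ↦ A
    B ↦ AC  (constrained at step 1)

A->B, B->AC, C->A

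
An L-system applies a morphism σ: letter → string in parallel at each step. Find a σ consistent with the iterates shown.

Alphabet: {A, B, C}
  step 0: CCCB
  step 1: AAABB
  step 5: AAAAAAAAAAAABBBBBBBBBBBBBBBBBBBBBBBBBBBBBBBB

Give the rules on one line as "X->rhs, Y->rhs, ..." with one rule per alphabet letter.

  step 0 ⇒ step 1: CCCB ⇒ A·A·A·BB
    B ↦ BB
    C ↦ A
    A ↦ CC  (constrained at step 1)

A->CC, B->BB, C->A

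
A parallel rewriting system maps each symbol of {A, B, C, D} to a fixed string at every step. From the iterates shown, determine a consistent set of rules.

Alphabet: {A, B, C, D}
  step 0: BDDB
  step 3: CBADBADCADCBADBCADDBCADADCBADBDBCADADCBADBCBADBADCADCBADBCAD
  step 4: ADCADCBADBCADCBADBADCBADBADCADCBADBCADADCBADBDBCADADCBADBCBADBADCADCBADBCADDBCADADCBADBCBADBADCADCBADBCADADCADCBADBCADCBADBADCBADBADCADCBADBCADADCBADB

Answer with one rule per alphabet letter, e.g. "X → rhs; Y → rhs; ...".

A->CBA, B->CAD, C->AD, D->DB

  step 3 ⇒ step 4: CBADBADCADCBADBCADDBCADADCBADBDBCADADCBADBCBADBADCADCBADBCAD ⇒ AD·CAD·CBA·DB·CAD·CBA·DB·AD·CBA·DB·AD·CAD·CBA·DB·CAD·AD·CBA·DB·DB·CAD·AD·CBA·DB·CBA·DB·AD·CAD·CBA·DB·CAD·DB·CAD·AD·CBA·DB·CBA·DB·AD·CAD·CBA·DB·CAD·AD·CAD·CBA·DB·CAD·CBA·DB·AD·CBA·DB·AD·CAD·CBA·DB·CAD·AD·CBA·DB
    A ↦ CBA
    B ↦ CAD
    C ↦ AD
    D ↦ DB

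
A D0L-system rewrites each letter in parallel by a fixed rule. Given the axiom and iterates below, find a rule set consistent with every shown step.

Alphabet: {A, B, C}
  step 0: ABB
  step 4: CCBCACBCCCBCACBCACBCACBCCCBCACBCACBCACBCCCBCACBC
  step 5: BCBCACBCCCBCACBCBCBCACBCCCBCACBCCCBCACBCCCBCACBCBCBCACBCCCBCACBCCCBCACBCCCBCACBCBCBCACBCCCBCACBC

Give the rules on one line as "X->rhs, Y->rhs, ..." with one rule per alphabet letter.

  step 4 ⇒ step 5: CCBCACBCCCBCACBCACBCACBCCCBCACBCACBCACBCCCBCACBC ⇒ BC·BC·AC·BC·CC·BC·AC·BC·BC·BC·AC·BC·CC·BC·AC·BC·CC·BC·AC·BC·CC·BC·AC·BC·BC·BC·AC·BC·CC·BC·AC·BC·CC·BC·AC·BC·CC·BC·AC·BC·BC·BC·AC·BC·CC·BC·AC·BC
    A ↦ CC
    B ↦ AC
    C ↦ BC

A->CC, B->AC, C->BC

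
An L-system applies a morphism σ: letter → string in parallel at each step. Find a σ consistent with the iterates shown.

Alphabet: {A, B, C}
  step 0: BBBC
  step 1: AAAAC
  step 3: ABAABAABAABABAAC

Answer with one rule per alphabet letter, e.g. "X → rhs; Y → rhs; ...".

A->BA, B->A, C->AC

  step 0 ⇒ step 1: BBBC ⇒ A·A·A·AC
    B ↦ A
    C ↦ AC
    A ↦ BA  (constrained at step 1)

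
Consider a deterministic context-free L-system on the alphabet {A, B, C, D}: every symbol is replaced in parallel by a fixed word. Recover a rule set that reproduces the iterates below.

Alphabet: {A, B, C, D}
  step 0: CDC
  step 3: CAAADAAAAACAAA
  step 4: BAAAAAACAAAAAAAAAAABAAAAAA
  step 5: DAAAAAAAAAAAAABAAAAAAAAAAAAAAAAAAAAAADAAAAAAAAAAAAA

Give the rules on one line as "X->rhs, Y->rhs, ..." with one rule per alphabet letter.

A->AA, B->DA, C->B, D->CA

  step 4 ⇒ step 5: BAAAAAACAAAAAAAAAAABAAAAAA ⇒ DA·AA·AA·AA·AA·AA·AA·B·AA·AA·AA·AA·AA·AA·AA·AA·AA·AA·AA·DA·AA·AA·AA·AA·AA·AA
    A ↦ AA
    B ↦ DA
    C ↦ B
  step 3 ⇒ step 4: CAAADAAAAACAAA ⇒ B·AA·AA·AA·CA·AA·AA·AA·AA·AA·B·AA·AA·AA
    D ↦ CA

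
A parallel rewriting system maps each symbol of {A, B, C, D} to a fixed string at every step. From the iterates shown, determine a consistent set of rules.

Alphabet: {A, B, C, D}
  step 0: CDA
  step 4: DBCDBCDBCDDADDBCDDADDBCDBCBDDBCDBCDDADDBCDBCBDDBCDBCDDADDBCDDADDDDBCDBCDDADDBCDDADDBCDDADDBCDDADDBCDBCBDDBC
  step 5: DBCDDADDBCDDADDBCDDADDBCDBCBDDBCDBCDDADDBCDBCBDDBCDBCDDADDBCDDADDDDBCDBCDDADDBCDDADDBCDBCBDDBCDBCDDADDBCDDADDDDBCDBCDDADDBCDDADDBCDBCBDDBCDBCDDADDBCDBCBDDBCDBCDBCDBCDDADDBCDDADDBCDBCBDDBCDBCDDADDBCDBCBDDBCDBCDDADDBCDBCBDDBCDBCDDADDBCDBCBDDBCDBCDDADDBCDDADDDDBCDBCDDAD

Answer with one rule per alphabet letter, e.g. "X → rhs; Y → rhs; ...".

A->BD, B->DD, C->AD, D->DBC

  step 4 ⇒ step 5: DBCDBCDBCDDADDBCDDADDBCDBCBDDBCDBCDDADDBCDBCBDDBCDBCDDADDBCDDADDDDBCDBCDDADDBCDDADDBCDDADDBCDDADDBCDBCBDDBC ⇒ DBC·DD·AD·DBC·DD·AD·DBC·DD·AD·DBC·DBC·BD·DBC·DBC·DD·AD·DBC·DBC·BD·DBC·DBC·DD·AD·DBC·DD·AD·DD·DBC·DBC·DD·AD·DBC·DD·AD·DBC·DBC·BD·DBC·DBC·DD·AD·DBC·DD·AD·DD·DBC·DBC·DD·AD·DBC·DD·AD·DBC·DBC·BD·DBC·DBC·DD·AD·DBC·DBC·BD·DBC·DBC·DBC·DBC·DD·AD·DBC·DD·AD·DBC·DBC·BD·DBC·DBC·DD·AD·DBC·DBC·BD·DBC·DBC·DD·AD·DBC·DBC·BD·DBC·DBC·DD·AD·DBC·DBC·BD·DBC·DBC·DD·AD·DBC·DD·AD·DD·DBC·DBC·DD·AD
    A ↦ BD
    B ↦ DD
    C ↦ AD
    D ↦ DBC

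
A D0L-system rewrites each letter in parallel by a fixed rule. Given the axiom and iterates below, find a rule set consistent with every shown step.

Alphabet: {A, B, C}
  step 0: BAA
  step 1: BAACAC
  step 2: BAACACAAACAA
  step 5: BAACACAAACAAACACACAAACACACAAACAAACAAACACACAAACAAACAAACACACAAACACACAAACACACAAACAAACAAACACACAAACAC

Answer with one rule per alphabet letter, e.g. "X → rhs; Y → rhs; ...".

A->AC, B->BA, C->AA

  step 1 ⇒ step 2: BAACAC ⇒ BA·AC·AC·AA·AC·AA
    A ↦ AC
    B ↦ BA
    C ↦ AA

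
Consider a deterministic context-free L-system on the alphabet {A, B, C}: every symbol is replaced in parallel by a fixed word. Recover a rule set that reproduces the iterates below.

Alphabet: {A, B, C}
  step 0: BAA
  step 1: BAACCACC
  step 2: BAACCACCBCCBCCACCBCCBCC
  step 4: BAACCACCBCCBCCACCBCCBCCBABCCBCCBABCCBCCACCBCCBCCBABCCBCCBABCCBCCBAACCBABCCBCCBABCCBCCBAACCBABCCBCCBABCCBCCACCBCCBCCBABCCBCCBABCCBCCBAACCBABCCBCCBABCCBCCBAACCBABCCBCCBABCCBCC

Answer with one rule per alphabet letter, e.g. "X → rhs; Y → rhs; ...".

  step 1 ⇒ step 2: BAACCACC ⇒ BA·ACC·ACC·BCC·BCC·ACC·BCC·BCC
    A ↦ ACC
    B ↦ BA
    C ↦ BCC

A->ACC, B->BA, C->BCC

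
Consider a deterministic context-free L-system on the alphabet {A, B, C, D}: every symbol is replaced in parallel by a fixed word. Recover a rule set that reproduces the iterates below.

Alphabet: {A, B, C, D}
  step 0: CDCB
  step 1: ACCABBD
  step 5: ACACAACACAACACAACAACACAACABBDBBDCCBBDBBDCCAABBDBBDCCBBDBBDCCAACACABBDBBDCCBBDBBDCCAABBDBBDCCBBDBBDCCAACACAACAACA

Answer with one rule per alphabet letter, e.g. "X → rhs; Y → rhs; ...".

A->CA, B->BBD, C->A, D->CC

  step 0 ⇒ step 1: CDCB ⇒ A·CC·A·BBD
    B ↦ BBD
    C ↦ A
    D ↦ CC
    A ↦ CA  (constrained at step 1)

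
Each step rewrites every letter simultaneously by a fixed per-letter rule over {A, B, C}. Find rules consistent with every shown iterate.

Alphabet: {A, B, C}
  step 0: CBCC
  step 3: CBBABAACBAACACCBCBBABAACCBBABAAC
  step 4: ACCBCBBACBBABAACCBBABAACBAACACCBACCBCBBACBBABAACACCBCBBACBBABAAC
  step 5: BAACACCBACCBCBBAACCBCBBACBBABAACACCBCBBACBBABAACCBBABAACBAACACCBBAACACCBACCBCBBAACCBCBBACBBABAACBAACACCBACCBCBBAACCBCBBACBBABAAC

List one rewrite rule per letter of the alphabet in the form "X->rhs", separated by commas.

A->BA, B->CB, C->AC

  step 4 ⇒ step 5: ACCBCBBACBBABAACCBBABAACBAACACCBACCBCBBACBBABAACACCBCBBACBBABAAC ⇒ BA·AC·AC·CB·AC·CB·CB·BA·AC·CB·CB·BA·CB·BA·BA·AC·AC·CB·CB·BA·CB·BA·BA·AC·CB·BA·BA·AC·BA·AC·AC·CB·BA·AC·AC·CB·AC·CB·CB·BA·AC·CB·CB·BA·CB·BA·BA·AC·BA·AC·AC·CB·AC·CB·CB·BA·AC·CB·CB·BA·CB·BA·BA·AC
    A ↦ BA
    B ↦ CB
    C ↦ AC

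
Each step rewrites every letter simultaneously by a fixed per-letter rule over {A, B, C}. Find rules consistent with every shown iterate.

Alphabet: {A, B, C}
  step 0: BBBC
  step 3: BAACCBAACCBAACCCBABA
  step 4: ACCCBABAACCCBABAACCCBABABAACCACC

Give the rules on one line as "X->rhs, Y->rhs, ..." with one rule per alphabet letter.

  step 3 ⇒ step 4: BAACCBAACCBAACCCBABA ⇒ AC·C·C·BA·BA·AC·C·C·BA·BA·AC·C·C·BA·BA·BA·AC·C·AC·C
    A ↦ C
    B ↦ AC
    C ↦ BA

A->C, B->AC, C->BA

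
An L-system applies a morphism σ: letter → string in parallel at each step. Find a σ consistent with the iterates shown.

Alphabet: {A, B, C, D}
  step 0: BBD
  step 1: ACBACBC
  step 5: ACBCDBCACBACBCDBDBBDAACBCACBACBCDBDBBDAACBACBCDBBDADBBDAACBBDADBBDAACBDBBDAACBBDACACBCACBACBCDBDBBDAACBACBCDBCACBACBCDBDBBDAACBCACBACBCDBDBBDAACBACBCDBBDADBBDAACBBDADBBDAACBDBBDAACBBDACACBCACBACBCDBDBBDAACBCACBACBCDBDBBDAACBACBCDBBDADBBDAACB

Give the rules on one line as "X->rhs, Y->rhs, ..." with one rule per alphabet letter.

A->DB, B->ACB, C->BDA, D->C

  step 0 ⇒ step 1: BBD ⇒ ACB·ACB·C
    B ↦ ACB
    D ↦ C
    A ↦ DB  (constrained at step 1)
    C ↦ BDA  (constrained at step 1)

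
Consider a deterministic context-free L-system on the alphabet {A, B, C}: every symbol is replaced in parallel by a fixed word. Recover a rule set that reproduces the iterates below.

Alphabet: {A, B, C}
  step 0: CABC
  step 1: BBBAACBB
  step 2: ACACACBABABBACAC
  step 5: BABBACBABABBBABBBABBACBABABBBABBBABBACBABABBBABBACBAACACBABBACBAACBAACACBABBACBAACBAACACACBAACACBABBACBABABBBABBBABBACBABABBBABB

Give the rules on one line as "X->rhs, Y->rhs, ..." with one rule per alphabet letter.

  step 1 ⇒ step 2: BBBAACBB ⇒ AC·AC·AC·BA·BA·BB·AC·AC
    A ↦ BA
    B ↦ AC
    C ↦ BB

A->BA, B->AC, C->BB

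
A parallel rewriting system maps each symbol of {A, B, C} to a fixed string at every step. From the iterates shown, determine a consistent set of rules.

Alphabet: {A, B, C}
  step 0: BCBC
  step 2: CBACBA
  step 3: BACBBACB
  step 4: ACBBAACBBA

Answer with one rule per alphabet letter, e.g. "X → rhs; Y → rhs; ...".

  step 3 ⇒ step 4: BACBBACB ⇒ A·CB·B·A·A·CB·B·A
    A ↦ CB
    B ↦ A
    C ↦ B

A->CB, B->A, C->B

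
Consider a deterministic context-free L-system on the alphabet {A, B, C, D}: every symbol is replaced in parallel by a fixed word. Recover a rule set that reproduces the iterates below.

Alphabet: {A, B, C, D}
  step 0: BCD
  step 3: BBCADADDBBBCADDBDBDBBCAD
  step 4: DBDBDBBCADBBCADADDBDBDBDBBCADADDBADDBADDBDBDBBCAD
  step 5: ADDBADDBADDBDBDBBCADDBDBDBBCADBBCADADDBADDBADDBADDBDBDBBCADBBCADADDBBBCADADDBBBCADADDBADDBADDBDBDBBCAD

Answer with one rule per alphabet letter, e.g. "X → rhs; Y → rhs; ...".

  step 4 ⇒ step 5: DBDBDBBCADBBCADADDBDBDBDBBCADADDBADDBADDBDBDBBCAD ⇒ AD·DB·AD·DB·AD·DB·DB·D·BBC·AD·DB·DB·D·BBC·AD·BBC·AD·AD·DB·AD·DB·AD·DB·AD·DB·DB·D·BBC·AD·BBC·AD·AD·DB·BBC·AD·AD·DB·BBC·AD·AD·DB·AD·DB·AD·DB·DB·D·BBC·AD
    A ↦ BBC
    B ↦ DB
    C ↦ D
    D ↦ AD

A->BBC, B->DB, C->D, D->AD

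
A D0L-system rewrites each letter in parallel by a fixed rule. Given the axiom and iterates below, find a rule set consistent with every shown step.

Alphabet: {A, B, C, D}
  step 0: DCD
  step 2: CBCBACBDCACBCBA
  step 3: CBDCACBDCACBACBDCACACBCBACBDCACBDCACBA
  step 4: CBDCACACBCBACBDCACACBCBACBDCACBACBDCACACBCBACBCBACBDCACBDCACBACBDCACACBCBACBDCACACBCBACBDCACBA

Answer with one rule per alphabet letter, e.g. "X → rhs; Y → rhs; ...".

  step 3 ⇒ step 4: CBDCACBDCACBACBDCACACBCBACBDCACBDCACBA ⇒ CB·DCA·CA·CB·CBA·CB·DCA·CA·CB·CBA·CB·DCA·CBA·CB·DCA·CA·CB·CBA·CB·CBA·CB·DCA·CB·DCA·CBA·CB·DCA·CA·CB·CBA·CB·DCA·CA·CB·CBA·CB·DCA·CBA
    A ↦ CBA
    B ↦ DCA
    C ↦ CB
    D ↦ CA

A->CBA, B->DCA, C->CB, D->CA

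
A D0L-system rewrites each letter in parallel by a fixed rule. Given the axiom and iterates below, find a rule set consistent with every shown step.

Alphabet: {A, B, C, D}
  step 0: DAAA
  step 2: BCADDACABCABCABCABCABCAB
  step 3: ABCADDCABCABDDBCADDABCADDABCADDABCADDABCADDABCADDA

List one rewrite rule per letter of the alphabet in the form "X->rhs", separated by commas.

  step 2 ⇒ step 3: BCADDACABCABCABCABCABCAB ⇒ A·BCA·DD·CAB·CAB·DD·BCA·DD·A·BCA·DD·A·BCA·DD·A·BCA·DD·A·BCA·DD·A·BCA·DD·A
    A ↦ DD
    B ↦ A
    C ↦ BCA
    D ↦ CAB

A->DD, B->A, C->BCA, D->CAB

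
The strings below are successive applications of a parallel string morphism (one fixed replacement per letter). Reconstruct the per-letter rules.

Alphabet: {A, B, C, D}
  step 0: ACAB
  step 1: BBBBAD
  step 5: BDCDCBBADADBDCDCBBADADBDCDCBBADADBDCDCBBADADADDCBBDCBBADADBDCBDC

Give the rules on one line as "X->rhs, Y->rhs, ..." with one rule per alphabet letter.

A->B, B->AD, C->BB, D->DC

  step 0 ⇒ step 1: ACAB ⇒ B·BB·B·AD
    A ↦ B
    B ↦ AD
    C ↦ BB
    D ↦ DC  (constrained at step 1)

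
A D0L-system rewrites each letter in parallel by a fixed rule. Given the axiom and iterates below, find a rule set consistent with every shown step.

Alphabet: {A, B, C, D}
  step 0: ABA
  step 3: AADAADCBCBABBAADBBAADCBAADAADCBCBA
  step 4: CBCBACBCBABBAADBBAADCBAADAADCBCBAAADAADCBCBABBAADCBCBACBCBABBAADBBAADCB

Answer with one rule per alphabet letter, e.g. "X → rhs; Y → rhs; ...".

  step 3 ⇒ step 4: AADAADCBCBABBAADBBAADCBAADAADCBCBA ⇒ CB·CB·A·CB·CB·A·BB·AAD·BB·AAD·CB·AAD·AAD·CB·CB·A·AAD·AAD·CB·CB·A·BB·AAD·CB·CB·A·CB·CB·A·BB·AAD·BB·AAD·CB
    A ↦ CB
    B ↦ AAD
    C ↦ BB
    D ↦ A

A->CB, B->AAD, C->BB, D->A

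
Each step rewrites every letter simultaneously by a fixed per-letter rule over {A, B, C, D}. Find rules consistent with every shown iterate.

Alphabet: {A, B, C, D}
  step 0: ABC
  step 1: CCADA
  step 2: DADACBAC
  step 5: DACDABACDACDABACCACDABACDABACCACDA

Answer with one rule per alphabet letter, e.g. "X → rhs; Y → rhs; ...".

A->C, B->CA, C->DA, D->BA

  step 1 ⇒ step 2: CCADA ⇒ DA·DA·C·BA·C
    A ↦ C
    C ↦ DA
    D ↦ BA
  step 0 ⇒ step 1: ABC ⇒ C·CA·DA
    B ↦ CA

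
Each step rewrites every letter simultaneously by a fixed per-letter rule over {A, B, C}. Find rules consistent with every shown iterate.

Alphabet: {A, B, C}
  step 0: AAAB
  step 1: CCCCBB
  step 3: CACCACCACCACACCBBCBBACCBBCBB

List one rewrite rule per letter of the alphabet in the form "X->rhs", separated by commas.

  step 0 ⇒ step 1: AAAB ⇒ C·C·C·CBB
    A ↦ C
    B ↦ CBB
    C ↦ AC  (constrained at step 1)

A->C, B->CBB, C->AC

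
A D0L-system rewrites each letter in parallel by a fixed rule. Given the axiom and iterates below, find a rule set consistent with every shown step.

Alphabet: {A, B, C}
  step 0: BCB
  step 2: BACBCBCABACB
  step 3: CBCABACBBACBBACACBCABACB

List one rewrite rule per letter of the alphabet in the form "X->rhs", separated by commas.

A->CA, B->CB, C->BA

  step 2 ⇒ step 3: BACBCBCABACB ⇒ CB·CA·BA·CB·BA·CB·BA·CA·CB·CA·BA·CB
    A ↦ CA
    B ↦ CB
    C ↦ BA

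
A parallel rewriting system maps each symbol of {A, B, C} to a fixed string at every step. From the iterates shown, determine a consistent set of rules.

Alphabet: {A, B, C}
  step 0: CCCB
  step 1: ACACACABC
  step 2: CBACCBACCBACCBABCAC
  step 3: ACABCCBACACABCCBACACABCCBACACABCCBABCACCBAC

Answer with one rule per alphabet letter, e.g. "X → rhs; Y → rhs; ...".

A->CB, B->ABC, C->AC

  step 2 ⇒ step 3: CBACCBACCBACCBABCAC ⇒ AC·ABC·CB·AC·AC·ABC·CB·AC·AC·ABC·CB·AC·AC·ABC·CB·ABC·AC·CB·AC
    A ↦ CB
    B ↦ ABC
    C ↦ AC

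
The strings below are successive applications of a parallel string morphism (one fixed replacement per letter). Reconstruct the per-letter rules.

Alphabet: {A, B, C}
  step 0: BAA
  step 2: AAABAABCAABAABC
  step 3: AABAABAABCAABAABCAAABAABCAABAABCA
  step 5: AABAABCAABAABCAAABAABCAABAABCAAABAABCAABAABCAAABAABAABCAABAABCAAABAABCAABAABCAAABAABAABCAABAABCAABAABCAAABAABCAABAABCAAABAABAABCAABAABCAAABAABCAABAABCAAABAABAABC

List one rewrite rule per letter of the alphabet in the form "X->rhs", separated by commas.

A->AAB, B->C, C->A

  step 2 ⇒ step 3: AAABAABCAABAABC ⇒ AAB·AAB·AAB·C·AAB·AAB·C·A·AAB·AAB·C·AAB·AAB·C·A
    A ↦ AAB
    B ↦ C
    C ↦ A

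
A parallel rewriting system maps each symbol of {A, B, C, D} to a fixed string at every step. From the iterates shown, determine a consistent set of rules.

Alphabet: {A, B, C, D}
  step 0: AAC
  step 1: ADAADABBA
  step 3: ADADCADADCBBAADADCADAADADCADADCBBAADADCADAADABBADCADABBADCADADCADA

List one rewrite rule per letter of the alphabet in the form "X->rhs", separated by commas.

A->ADA, B->ACD, C->BBA, D->DC

  step 0 ⇒ step 1: AAC ⇒ ADA·ADA·BBA
    A ↦ ADA
    C ↦ BBA
    B ↦ ACD  (constrained at step 1)
    D ↦ DC  (constrained at step 1)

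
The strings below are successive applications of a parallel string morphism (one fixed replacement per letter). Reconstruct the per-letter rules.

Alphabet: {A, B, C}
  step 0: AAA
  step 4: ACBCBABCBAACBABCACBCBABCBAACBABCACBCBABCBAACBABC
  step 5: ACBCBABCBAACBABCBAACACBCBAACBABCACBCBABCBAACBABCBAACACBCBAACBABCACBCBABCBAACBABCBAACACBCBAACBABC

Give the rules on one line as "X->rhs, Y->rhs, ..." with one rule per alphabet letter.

  step 4 ⇒ step 5: ACBCBABCBAACBABCACBCBABCBAACBABCACBCBABCBAACBABC ⇒ AC·BC·BA·BC·BA·AC·BA·BC·BA·AC·AC·BC·BA·AC·BA·BC·AC·BC·BA·BC·BA·AC·BA·BC·BA·AC·AC·BC·BA·AC·BA·BC·AC·BC·BA·BC·BA·AC·BA·BC·BA·AC·AC·BC·BA·AC·BA·BC
    A ↦ AC
    B ↦ BA
    C ↦ BC

A->AC, B->BA, C->BC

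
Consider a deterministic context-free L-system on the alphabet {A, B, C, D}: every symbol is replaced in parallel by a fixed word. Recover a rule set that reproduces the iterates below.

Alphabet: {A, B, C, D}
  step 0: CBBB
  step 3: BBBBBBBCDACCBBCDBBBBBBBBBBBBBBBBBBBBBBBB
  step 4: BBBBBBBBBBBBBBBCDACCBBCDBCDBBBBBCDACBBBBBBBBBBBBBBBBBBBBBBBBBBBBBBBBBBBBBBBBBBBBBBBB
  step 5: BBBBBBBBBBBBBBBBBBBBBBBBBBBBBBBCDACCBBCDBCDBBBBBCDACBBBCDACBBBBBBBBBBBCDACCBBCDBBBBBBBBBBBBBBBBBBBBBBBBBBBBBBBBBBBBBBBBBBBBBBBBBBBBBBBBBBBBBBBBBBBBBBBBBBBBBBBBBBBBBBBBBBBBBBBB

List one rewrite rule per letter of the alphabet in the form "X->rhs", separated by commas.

A->CB, B->BB, C->BCD, D->AC

  step 4 ⇒ step 5: BBBBBBBBBBBBBBBCDACCBBCDBCDBBBBBCDACBBBBBBBBBBBBBBBBBBBBBBBBBBBBBBBBBBBBBBBBBBBBBBBB ⇒ BB·BB·BB·BB·BB·BB·BB·BB·BB·BB·BB·BB·BB·BB·BB·BCD·AC·CB·BCD·BCD·BB·BB·BCD·AC·BB·BCD·AC·BB·BB·BB·BB·BB·BCD·AC·CB·BCD·BB·BB·BB·BB·BB·BB·BB·BB·BB·BB·BB·BB·BB·BB·BB·BB·BB·BB·BB·BB·BB·BB·BB·BB·BB·BB·BB·BB·BB·BB·BB·BB·BB·BB·BB·BB·BB·BB·BB·BB·BB·BB·BB·BB·BB·BB·BB·BB
    A ↦ CB
    B ↦ BB
    C ↦ BCD
    D ↦ AC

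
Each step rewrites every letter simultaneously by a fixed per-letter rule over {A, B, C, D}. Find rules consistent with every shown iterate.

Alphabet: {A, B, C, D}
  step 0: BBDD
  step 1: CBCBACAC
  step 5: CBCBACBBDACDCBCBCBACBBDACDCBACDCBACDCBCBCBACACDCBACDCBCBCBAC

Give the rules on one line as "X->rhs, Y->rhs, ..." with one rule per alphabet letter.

A->BB, B->CB, C->D, D->AC

  step 0 ⇒ step 1: BBDD ⇒ CB·CB·AC·AC
    B ↦ CB
    D ↦ AC
    A ↦ BB  (constrained at step 1)
    C ↦ D  (constrained at step 1)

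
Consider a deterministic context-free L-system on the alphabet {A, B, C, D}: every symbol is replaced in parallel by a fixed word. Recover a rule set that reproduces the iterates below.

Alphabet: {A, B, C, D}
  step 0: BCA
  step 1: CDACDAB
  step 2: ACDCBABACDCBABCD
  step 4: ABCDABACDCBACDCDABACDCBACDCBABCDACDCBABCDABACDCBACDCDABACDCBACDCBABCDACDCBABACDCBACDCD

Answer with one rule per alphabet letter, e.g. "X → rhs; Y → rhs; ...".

  step 1 ⇒ step 2: CDACDAB ⇒ ACD·CB·AB·ACD·CB·AB·CD
    A ↦ AB
    B ↦ CD
    C ↦ ACD
    D ↦ CB

A->AB, B->CD, C->ACD, D->CB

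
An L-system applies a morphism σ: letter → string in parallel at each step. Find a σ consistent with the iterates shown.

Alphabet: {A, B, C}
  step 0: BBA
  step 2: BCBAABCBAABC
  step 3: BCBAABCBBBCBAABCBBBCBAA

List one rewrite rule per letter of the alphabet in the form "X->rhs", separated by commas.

  step 2 ⇒ step 3: BCBAABCBAABC ⇒ BC·BAA·BC·B·B·BC·BAA·BC·B·B·BC·BAA
    A ↦ B
    B ↦ BC
    C ↦ BAA

A->B, B->BC, C->BAA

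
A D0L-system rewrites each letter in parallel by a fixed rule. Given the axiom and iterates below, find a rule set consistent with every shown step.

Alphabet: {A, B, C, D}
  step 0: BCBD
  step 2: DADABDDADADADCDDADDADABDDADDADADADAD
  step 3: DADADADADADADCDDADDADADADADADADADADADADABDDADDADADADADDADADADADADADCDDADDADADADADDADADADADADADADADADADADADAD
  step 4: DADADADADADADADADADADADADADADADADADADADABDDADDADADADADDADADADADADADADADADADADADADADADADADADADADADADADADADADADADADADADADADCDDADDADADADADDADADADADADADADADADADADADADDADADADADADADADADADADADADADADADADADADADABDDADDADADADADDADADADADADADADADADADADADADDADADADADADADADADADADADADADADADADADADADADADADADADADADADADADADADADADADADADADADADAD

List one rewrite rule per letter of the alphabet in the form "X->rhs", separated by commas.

  step 3 ⇒ step 4: DADADADADADADCDDADDADADADADADADADADADADABDDADDADADADADDADADADADADADCDDADDADADADADDADADADADADADADADADADADADAD ⇒ DAD·ADA·DAD·ADA·DAD·ADA·DAD·ADA·DAD·ADA·DAD·ADA·DAD·ABD·DAD·DAD·ADA·DAD·DAD·ADA·DAD·ADA·DAD·ADA·DAD·ADA·DAD·ADA·DAD·ADA·DAD·ADA·DAD·ADA·DAD·ADA·DAD·ADA·DAD·ADA·DCD·DAD·DAD·ADA·DAD·DAD·ADA·DAD·ADA·DAD·ADA·DAD·ADA·DAD·DAD·ADA·DAD·ADA·DAD·ADA·DAD·ADA·DAD·ADA·DAD·ADA·DAD·ABD·DAD·DAD·ADA·DAD·DAD·ADA·DAD·ADA·DAD·ADA·DAD·ADA·DAD·DAD·ADA·DAD·ADA·DAD·ADA·DAD·ADA·DAD·ADA·DAD·ADA·DAD·ADA·DAD·ADA·DAD·ADA·DAD·ADA·DAD·ADA·DAD·ADA·DAD·ADA·DAD
    A ↦ ADA
    B ↦ DCD
    C ↦ ABD
    D ↦ DAD

A->ADA, B->DCD, C->ABD, D->DAD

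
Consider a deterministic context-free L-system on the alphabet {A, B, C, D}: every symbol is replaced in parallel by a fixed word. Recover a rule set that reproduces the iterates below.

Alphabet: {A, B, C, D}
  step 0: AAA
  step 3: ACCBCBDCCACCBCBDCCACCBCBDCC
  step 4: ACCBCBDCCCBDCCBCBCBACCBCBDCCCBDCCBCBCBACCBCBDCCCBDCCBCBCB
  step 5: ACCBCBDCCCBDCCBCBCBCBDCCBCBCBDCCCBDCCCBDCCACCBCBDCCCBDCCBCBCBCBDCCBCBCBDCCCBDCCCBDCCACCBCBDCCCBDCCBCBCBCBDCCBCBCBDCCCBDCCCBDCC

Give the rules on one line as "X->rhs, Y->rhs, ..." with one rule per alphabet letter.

  step 4 ⇒ step 5: ACCBCBDCCCBDCCBCBCBACCBCBDCCCBDCCBCBCBACCBCBDCCCBDCCBCBCB ⇒ AC·CB·CB·DCC·CB·DCC·B·CB·CB·CB·DCC·B·CB·CB·DCC·CB·DCC·CB·DCC·AC·CB·CB·DCC·CB·DCC·B·CB·CB·CB·DCC·B·CB·CB·DCC·CB·DCC·CB·DCC·AC·CB·CB·DCC·CB·DCC·B·CB·CB·CB·DCC·B·CB·CB·DCC·CB·DCC·CB·DCC
    A ↦ AC
    B ↦ DCC
    C ↦ CB
    D ↦ B

A->AC, B->DCC, C->CB, D->B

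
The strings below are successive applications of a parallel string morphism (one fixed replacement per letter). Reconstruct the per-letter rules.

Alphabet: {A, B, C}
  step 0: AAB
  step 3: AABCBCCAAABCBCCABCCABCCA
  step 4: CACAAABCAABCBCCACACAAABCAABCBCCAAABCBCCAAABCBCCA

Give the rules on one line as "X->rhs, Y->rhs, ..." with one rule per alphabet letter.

A->CA, B->AA, C->BC

  step 3 ⇒ step 4: AABCBCCAAABCBCCABCCABCCA ⇒ CA·CA·AA·BC·AA·BC·BC·CA·CA·CA·AA·BC·AA·BC·BC·CA·AA·BC·BC·CA·AA·BC·BC·CA
    A ↦ CA
    B ↦ AA
    C ↦ BC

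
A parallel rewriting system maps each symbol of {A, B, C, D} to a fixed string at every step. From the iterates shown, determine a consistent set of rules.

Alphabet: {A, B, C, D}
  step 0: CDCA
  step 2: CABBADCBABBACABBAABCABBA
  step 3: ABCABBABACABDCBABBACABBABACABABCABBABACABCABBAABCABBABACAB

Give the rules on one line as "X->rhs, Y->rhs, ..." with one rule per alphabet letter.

  step 2 ⇒ step 3: CABBADCBABBACABBAABCABBA ⇒ AB·CAB·BA·BA·CAB·DCB·AB·BA·CAB·BA·BA·CAB·AB·CAB·BA·BA·CAB·CAB·BA·AB·CAB·BA·BA·CAB
    A ↦ CAB
    B ↦ BA
    C ↦ AB
    D ↦ DCB

A->CAB, B->BA, C->AB, D->DCB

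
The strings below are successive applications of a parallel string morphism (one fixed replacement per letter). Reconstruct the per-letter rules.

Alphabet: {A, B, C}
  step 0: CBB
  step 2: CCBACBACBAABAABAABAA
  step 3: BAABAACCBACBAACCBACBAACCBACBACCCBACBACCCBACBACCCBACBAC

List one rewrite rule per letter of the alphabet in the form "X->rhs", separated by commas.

  step 2 ⇒ step 3: CCBACBACBAABAABAABAA ⇒ BAA·BAA·CC·BAC·BAA·CC·BAC·BAA·CC·BAC·BAC·CC·BAC·BAC·CC·BAC·BAC·CC·BAC·BAC
    A ↦ BAC
    B ↦ CC
    C ↦ BAA

A->BAC, B->CC, C->BAA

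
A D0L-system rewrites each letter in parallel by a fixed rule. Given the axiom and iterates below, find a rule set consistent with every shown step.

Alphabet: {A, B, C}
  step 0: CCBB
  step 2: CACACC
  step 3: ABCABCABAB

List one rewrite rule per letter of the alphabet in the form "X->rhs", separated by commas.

A->C, B->A, C->AB

  step 2 ⇒ step 3: CACACC ⇒ AB·C·AB·C·AB·AB
    A ↦ C
    C ↦ AB
    B ↦ A  (constrained at step 0)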